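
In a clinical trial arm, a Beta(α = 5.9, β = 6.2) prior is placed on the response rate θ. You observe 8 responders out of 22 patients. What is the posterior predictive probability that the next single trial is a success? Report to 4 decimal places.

The Beta prior is conjugate to a Binomial/Bernoulli likelihood; the update adds successes to α and failures to β.
Posterior: Beta(α+k, β+n−k) = Beta(5.9+8, 6.2+14) = Beta(13.9, 20.2).
For a single future Bernoulli trial, P(success | data) = α/(α+β) = 0.4076.

0.4076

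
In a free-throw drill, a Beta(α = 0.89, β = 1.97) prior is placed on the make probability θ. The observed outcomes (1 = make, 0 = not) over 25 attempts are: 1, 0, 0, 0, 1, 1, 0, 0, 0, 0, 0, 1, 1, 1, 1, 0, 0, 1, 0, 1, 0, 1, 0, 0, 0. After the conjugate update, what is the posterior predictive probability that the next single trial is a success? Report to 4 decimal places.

The Beta prior is conjugate to a Binomial/Bernoulli likelihood; the update adds successes to α and failures to β.
Posterior: Beta(α+k, β+n−k) = Beta(0.89+10, 1.97+15) = Beta(10.89, 16.97).
For a single future Bernoulli trial, P(success | data) = α/(α+β) = 0.3909.

0.3909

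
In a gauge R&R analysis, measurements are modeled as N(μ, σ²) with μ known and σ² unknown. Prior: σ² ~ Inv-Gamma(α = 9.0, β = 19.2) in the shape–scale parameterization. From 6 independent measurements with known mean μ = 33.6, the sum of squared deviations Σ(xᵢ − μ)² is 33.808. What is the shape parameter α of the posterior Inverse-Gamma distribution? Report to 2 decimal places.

12.00

With known mean μ and an Inverse-Gamma(α, β) prior on σ², the Normal likelihood is conjugate: posterior is Inv-Gamma(α + n/2, β + Σ(xᵢ−μ)²/2).
Posterior: Inv-Gamma(9.0 + 6/2, 19.2 + 33.808/2) = Inv-Gamma(12.00, 36.1040).
Posterior α = 12.00.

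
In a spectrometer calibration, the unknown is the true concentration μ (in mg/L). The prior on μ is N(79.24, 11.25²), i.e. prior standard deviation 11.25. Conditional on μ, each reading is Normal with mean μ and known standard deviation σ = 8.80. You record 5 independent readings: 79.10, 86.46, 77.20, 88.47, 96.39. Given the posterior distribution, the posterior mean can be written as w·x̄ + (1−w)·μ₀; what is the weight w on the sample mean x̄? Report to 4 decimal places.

For Normal data with known variance σ², a Normal(μ₀, σ₀²) prior on μ is conjugate. Posterior precision = 1/σ₀² + n/σ²; posterior mean is the precision-weighted average of μ₀ and x̄.
σ₀² = 11.25² = 126.5625, σ² = 8.80² = 77.44. Prior precision 1/σ₀² = 1/126.5625; data precision n/σ² = 5/77.44.
w = (n/σ²)/(1/σ₀² + n/σ²) = n·σ₀²/(σ² + n·σ₀²) = 5·126.5625/(77.44 + 5·126.5625) = 632.8125/710.2525 = 0.8910.

0.8910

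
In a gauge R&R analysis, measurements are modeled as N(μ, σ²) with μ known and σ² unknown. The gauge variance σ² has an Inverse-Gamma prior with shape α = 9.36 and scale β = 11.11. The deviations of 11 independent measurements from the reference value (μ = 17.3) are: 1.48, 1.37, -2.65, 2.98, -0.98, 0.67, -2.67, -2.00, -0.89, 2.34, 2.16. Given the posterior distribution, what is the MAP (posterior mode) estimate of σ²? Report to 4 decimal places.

With known mean μ and an Inverse-Gamma(α, β) prior on σ², the Normal likelihood is conjugate: posterior is Inv-Gamma(α + n/2, β + Σ(xᵢ−μ)²/2).
Σ(xᵢ−μ)² = (1.48)² + (1.37)² + (-2.65)² + (2.98)² + (-0.98)² + (0.67)² + (-2.67)² + (-2.00)² + (-0.89)² + (2.34)² + (2.16)² = 43.4417.
Posterior: Inv-Gamma(9.36 + 11/2, 11.11 + 43.4417/2) = Inv-Gamma(14.86, 32.83085).
Mode = β/(α+1) = 32.83085/15.86 = 2.0700.

2.0700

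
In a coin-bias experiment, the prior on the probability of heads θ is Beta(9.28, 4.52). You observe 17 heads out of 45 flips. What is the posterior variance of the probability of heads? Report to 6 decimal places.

The Beta prior is conjugate to a Binomial/Bernoulli likelihood; the update adds successes to α and failures to β.
Posterior: Beta(α+k, β+n−k) = Beta(9.28+17, 4.52+28) = Beta(26.28, 32.52).
Var = αβ/((α+β)²(α+β+1)) = 26.28·32.52/(58.80²·59.80) = 0.004134.

0.004134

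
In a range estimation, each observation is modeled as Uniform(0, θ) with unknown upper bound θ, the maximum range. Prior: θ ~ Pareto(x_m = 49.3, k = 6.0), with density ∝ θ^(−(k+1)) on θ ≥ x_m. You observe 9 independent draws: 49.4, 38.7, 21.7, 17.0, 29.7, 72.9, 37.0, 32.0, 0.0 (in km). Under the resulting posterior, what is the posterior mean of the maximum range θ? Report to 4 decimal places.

78.1071

A Pareto(scale x_m, shape k) prior on the upper bound θ of Uniform(0, θ) is conjugate: posterior is Pareto(max(x_m, max xᵢ), k + n).
Sample maximum = 72.9; prior scale x_m = 49.3 → posterior scale = max = 72.9.
Posterior shape = 6.0 + 9 = 15.0.
E[θ|data] = k·x_m/(k−1) = 15.0·72.9/14.0 = 78.1071.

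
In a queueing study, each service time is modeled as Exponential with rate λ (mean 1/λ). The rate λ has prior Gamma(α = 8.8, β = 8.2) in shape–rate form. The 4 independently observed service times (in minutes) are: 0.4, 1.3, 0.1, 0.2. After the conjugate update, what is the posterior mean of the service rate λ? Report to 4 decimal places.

1.2549

With a Gamma(shape α, rate β) prior on the exponential rate λ, the posterior after n observations with total T = Σxᵢ is Gamma(α+n, β+T).
Sum of observations T = 2.0 minutes; n = 4.
Posterior: Gamma(8.8+4, 8.2+2.0) = Gamma(12.8, 10.2).
Posterior mean of λ = α/β = 12.8/10.2 = 1.2549.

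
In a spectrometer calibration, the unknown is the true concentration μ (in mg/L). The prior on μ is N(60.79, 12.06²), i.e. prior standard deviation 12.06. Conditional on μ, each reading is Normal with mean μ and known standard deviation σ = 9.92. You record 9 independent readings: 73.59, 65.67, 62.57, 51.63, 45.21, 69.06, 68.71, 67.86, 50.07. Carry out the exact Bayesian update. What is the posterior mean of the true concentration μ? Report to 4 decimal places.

61.5403

For Normal data with known variance σ², a Normal(μ₀, σ₀²) prior on μ is conjugate. Posterior precision = 1/σ₀² + n/σ²; posterior mean is the precision-weighted average of μ₀ and x̄.
Σxᵢ = 73.59 + 65.67 + 62.57 + 51.63 + 45.21 + 69.06 + 68.71 + 67.86 + 50.07 = 554.37, so n·x̄ = 554.37.
σ₀² = 12.06² = 145.4436, σ² = 9.92² = 98.4064; σ² + n·σ₀² = 98.4064 + 9·145.4436 = 1407.3988.
Posterior mean = (μ₀/σ₀² + n·x̄/σ²)/(1/σ₀² + n/σ²) = (σ²·μ₀ + σ₀²·n·x̄)/(σ² + n·σ₀²) = (98.4064·60.79 + 145.4436·554.37)/1407.3988 = 86611.693588/1407.3988 = 61.5403.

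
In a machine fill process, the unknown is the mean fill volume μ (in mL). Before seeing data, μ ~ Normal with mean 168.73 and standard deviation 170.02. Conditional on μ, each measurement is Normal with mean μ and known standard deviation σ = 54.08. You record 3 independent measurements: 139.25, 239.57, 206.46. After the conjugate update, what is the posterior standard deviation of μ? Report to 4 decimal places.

For Normal data with known variance σ², a Normal(μ₀, σ₀²) prior on μ is conjugate. Posterior precision = 1/σ₀² + n/σ²; posterior mean is the precision-weighted average of μ₀ and x̄.
σ₀² = 170.02² = 28906.8004, σ² = 54.08² = 2924.6464; σ² + n·σ₀² = 2924.6464 + 3·28906.8004 = 89645.0476.
Posterior precision = 1/σ₀² + n/σ² = 1/28906.8004 + 3/2924.6464 = (σ² + n·σ₀²)/(σ₀²σ²) = 89645.0476/(28906.8004·2924.6464); posterior variance σₙ² = σ₀²σ²/(σ² + n·σ₀²) = 28906.8004·2924.6464/89645.0476 = 943.076857.
Posterior SD = √σₙ² = √(28906.8004·2924.6464/89645.0476) = 30.7096.

30.7096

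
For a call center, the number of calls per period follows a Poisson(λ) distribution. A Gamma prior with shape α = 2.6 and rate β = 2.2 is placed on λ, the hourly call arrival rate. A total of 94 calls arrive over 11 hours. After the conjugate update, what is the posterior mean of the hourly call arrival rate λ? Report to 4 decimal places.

With a Gamma(shape α, rate β) prior, the Poisson likelihood is conjugate: the posterior is Gamma(α + ΣXᵢ, β + n).
Posterior: Gamma(α+S, β+n) = Gamma(2.6+94, 2.2+11) = Gamma(96.6, 13.2).
Posterior mean = α/β = 96.6/13.2 = 7.3182.

7.3182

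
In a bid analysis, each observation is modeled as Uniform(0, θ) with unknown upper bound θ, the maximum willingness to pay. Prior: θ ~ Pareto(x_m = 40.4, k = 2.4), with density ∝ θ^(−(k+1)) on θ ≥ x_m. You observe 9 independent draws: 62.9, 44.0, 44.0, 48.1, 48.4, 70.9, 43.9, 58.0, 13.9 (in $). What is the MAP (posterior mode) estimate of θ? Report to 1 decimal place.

A Pareto(scale x_m, shape k) prior on the upper bound θ of Uniform(0, θ) is conjugate: posterior is Pareto(max(x_m, max xᵢ), k + n).
Sample maximum = 70.9; prior scale x_m = 40.4 → posterior scale = max = 70.9.
Posterior shape = 2.4 + 9 = 11.4.
The Pareto density is decreasing on [x_m, ∞), so the mode is x_m = 70.9.

70.9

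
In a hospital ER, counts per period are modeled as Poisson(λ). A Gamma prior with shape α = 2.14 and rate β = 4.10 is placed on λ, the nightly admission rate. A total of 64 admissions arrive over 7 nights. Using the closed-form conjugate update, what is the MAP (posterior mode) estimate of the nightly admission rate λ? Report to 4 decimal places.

With a Gamma(shape α, rate β) prior, the Poisson likelihood is conjugate: the posterior is Gamma(α + ΣXᵢ, β + n).
Posterior: Gamma(α+S, β+n) = Gamma(2.14+64, 4.10+7) = Gamma(66.14, 11.10).
Mode of Gamma(α,β) for α≥1 is (α−1)/β = 65.14/11.10 = 5.8685.

5.8685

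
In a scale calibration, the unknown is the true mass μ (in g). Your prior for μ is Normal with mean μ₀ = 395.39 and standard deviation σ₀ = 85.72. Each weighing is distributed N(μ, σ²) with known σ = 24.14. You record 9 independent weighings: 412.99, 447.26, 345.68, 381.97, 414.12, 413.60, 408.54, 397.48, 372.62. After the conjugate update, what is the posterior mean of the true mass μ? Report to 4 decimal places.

399.3275

For Normal data with known variance σ², a Normal(μ₀, σ₀²) prior on μ is conjugate. Posterior precision = 1/σ₀² + n/σ²; posterior mean is the precision-weighted average of μ₀ and x̄.
Σxᵢ = 412.99 + 447.26 + 345.68 + 381.97 + 414.12 + 413.60 + 408.54 + 397.48 + 372.62 = 3594.26, so n·x̄ = 3594.26.
σ₀² = 85.72² = 7347.9184, σ² = 24.14² = 582.7396; σ² + n·σ₀² = 582.7396 + 9·7347.9184 = 66714.0052.
Posterior mean = (μ₀/σ₀² + n·x̄/σ²)/(1/σ₀² + n/σ²) = (σ²·μ₀ + σ₀²·n·x̄)/(σ² + n·σ₀²) = (582.7396·395.39 + 7347.9184·3594.26)/66714.0052 = 26640738.598828/66714.0052 = 399.3275.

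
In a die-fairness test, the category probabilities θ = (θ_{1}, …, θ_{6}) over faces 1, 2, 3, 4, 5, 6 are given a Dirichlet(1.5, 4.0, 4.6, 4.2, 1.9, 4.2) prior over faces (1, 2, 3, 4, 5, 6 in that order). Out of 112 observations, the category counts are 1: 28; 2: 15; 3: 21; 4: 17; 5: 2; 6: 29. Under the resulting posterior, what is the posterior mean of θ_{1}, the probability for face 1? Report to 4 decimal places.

0.2228

The Dirichlet prior is conjugate to the Multinomial likelihood: each posterior αⱼ = prior αⱼ + observed count nⱼ.
Posterior concentration: (29.5, 19.0, 25.6, 21.2, 3.9, 33.2), total = 132.4.
E[θ_{1}|data] = α_{1}/Σα = 29.5/132.4 = 0.2228.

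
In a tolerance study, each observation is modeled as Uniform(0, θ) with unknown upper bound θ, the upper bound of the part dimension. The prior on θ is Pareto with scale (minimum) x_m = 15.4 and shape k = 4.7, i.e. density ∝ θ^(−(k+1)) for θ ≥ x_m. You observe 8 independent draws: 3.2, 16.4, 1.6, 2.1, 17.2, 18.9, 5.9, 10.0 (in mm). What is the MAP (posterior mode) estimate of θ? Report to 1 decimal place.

18.9

A Pareto(scale x_m, shape k) prior on the upper bound θ of Uniform(0, θ) is conjugate: posterior is Pareto(max(x_m, max xᵢ), k + n).
Sample maximum = 18.9; prior scale x_m = 15.4 → posterior scale = max = 18.9.
Posterior shape = 4.7 + 8 = 12.7.
The Pareto density is decreasing on [x_m, ∞), so the mode is x_m = 18.9.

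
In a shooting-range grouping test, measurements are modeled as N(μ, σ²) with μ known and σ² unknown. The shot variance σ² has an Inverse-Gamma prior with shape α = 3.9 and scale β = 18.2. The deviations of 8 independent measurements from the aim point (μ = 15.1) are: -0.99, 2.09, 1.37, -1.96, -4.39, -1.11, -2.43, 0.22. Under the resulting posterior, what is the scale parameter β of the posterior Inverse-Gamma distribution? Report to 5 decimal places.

With known mean μ and an Inverse-Gamma(α, β) prior on σ², the Normal likelihood is conjugate: posterior is Inv-Gamma(α + n/2, β + Σ(xᵢ−μ)²/2).
Σ(xᵢ−μ)² = (-0.99)² + (2.09)² + (1.37)² + (-1.96)² + (-4.39)² + (-1.11)² + (-2.43)² + (0.22)² = 37.5242.
Posterior: Inv-Gamma(3.9 + 8/2, 18.2 + 37.5242/2) = Inv-Gamma(7.90, 36.96210).
Posterior β = 36.96210.

36.96210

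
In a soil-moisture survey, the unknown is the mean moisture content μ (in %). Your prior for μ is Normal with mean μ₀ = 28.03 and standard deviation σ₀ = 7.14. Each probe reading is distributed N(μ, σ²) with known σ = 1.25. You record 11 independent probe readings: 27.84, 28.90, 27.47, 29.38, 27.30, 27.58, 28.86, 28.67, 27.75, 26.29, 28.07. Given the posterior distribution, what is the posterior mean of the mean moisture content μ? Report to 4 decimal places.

28.0101

For Normal data with known variance σ², a Normal(μ₀, σ₀²) prior on μ is conjugate. Posterior precision = 1/σ₀² + n/σ²; posterior mean is the precision-weighted average of μ₀ and x̄.
Σxᵢ = 27.84 + 28.90 + 27.47 + 29.38 + 27.30 + 27.58 + 28.86 + 28.67 + 27.75 + 26.29 + 28.07 = 308.11, so n·x̄ = 308.11.
σ₀² = 7.14² = 50.9796, σ² = 1.25² = 1.5625; σ² + n·σ₀² = 1.5625 + 11·50.9796 = 562.3381.
Posterior mean = (μ₀/σ₀² + n·x̄/σ²)/(1/σ₀² + n/σ²) = (σ²·μ₀ + σ₀²·n·x̄)/(σ² + n·σ₀²) = (1.5625·28.03 + 50.9796·308.11)/562.3381 = 15751.121431/562.3381 = 28.0101.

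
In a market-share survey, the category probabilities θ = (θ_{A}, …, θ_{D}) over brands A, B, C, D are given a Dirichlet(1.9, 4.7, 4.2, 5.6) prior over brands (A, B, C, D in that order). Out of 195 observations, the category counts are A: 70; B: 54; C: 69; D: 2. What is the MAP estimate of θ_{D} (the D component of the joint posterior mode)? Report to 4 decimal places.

0.0318

The Dirichlet prior is conjugate to the Multinomial likelihood: each posterior αⱼ = prior αⱼ + observed count nⱼ.
Posterior concentration: (71.9, 58.7, 73.2, 7.6), total = 211.4.
Joint mode component: (α_{D}−1)/(Σα−K) = 6.6/207.4 = 0.0318.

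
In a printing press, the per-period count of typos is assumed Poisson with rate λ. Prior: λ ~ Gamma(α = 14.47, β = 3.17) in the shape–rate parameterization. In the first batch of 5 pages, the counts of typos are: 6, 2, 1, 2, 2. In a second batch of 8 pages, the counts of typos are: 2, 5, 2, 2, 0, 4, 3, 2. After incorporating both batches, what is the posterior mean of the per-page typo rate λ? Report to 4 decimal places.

With a Gamma(shape α, rate β) prior, the Poisson likelihood is conjugate: the posterior is Gamma(α + ΣXᵢ, β + n).
Batch 1: sum of counts S = 13 over n = 5 pages.
After batch 1: Gamma(α+S, β+n) = Gamma(14.47+13, 3.17+5) = Gamma(27.47, 8.17).
Batch 2: sum of counts S = 20 over n = 8 pages.
After batch 2: Gamma(α+S, β+n) = Gamma(27.47+20, 8.17+8) = Gamma(47.47, 16.17).
Posterior mean = α/β = 47.47/16.17 = 2.9357.

2.9357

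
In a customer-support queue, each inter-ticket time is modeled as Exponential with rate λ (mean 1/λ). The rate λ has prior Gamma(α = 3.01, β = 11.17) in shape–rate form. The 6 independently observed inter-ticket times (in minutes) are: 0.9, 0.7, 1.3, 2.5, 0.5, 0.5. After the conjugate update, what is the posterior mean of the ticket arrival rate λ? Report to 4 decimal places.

With a Gamma(shape α, rate β) prior on the exponential rate λ, the posterior after n observations with total T = Σxᵢ is Gamma(α+n, β+T).
Sum of observations T = 6.4 minutes; n = 6.
Posterior: Gamma(3.01+6, 11.17+6.4) = Gamma(9.01, 17.57).
Posterior mean of λ = α/β = 9.01/17.57 = 0.5128.

0.5128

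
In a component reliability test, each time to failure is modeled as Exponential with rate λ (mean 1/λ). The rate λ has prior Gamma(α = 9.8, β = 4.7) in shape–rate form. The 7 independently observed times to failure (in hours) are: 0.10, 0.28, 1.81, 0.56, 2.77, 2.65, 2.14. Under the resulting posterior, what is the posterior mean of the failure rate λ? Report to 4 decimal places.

With a Gamma(shape α, rate β) prior on the exponential rate λ, the posterior after n observations with total T = Σxᵢ is Gamma(α+n, β+T).
Sum of observations T = 10.31 hours; n = 7.
Posterior: Gamma(9.8+7, 4.7+10.31) = Gamma(16.8, 15.01).
Posterior mean of λ = α/β = 16.8/15.01 = 1.1193.

1.1193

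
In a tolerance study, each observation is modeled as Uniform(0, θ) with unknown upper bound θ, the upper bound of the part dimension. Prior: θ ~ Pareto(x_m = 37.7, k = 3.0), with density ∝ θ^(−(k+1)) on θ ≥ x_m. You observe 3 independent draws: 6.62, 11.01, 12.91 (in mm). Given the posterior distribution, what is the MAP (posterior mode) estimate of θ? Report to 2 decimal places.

37.70

A Pareto(scale x_m, shape k) prior on the upper bound θ of Uniform(0, θ) is conjugate: posterior is Pareto(max(x_m, max xᵢ), k + n).
Sample maximum = 12.91; prior scale x_m = 37.7 → posterior scale = max = 37.70.
Posterior shape = 3.0 + 3 = 6.0.
The Pareto density is decreasing on [x_m, ∞), so the mode is x_m = 37.70.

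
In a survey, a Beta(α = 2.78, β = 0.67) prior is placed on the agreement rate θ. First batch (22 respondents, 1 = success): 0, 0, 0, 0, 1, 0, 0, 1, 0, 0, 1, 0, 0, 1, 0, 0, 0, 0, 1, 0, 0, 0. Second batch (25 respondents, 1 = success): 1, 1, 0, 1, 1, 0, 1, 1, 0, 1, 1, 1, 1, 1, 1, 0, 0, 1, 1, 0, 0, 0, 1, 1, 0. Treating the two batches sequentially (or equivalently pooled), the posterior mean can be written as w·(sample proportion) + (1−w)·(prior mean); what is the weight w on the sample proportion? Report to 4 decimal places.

0.9316

The Beta prior is conjugate to a Binomial/Bernoulli likelihood; the update adds successes to α and failures to β.
Total number of respondents: n = 22 + 25 = 47.
Posterior mean = (α₀+k)/(α₀+β₀+n) = [n/(α₀+β₀+n)]·(k/n) + [(α₀+β₀)/(α₀+β₀+n)]·α₀/(α₀+β₀), so only n and the prior enter the weight.
The weight on the data is w = n/(α₀+β₀+n) = 47/(2.78+0.67+47) = 47/50.45 = 0.9316.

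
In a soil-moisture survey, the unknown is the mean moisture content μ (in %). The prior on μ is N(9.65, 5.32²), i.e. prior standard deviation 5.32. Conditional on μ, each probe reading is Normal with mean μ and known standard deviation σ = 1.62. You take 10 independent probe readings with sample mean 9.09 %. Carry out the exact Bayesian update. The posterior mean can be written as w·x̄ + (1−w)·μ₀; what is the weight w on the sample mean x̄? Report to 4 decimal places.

0.9908

For Normal data with known variance σ², a Normal(μ₀, σ₀²) prior on μ is conjugate. Posterior precision = 1/σ₀² + n/σ²; posterior mean is the precision-weighted average of μ₀ and x̄.
σ₀² = 5.32² = 28.3024, σ² = 1.62² = 2.6244. Prior precision 1/σ₀² = 1/28.3024; data precision n/σ² = 10/2.6244.
w = (n/σ²)/(1/σ₀² + n/σ²) = n·σ₀²/(σ² + n·σ₀²) = 10·28.3024/(2.6244 + 10·28.3024) = 283.024/285.6484 = 0.9908.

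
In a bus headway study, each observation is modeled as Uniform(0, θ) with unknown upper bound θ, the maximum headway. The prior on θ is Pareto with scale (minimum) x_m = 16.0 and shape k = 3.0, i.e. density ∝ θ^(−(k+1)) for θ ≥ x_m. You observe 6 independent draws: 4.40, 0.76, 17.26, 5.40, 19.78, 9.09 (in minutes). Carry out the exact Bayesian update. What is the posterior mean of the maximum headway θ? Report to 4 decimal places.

22.2525

A Pareto(scale x_m, shape k) prior on the upper bound θ of Uniform(0, θ) is conjugate: posterior is Pareto(max(x_m, max xᵢ), k + n).
Sample maximum = 19.78; prior scale x_m = 16.0 → posterior scale = max = 19.78.
Posterior shape = 3.0 + 6 = 9.0.
E[θ|data] = k·x_m/(k−1) = 9.0·19.78/8.0 = 22.2525.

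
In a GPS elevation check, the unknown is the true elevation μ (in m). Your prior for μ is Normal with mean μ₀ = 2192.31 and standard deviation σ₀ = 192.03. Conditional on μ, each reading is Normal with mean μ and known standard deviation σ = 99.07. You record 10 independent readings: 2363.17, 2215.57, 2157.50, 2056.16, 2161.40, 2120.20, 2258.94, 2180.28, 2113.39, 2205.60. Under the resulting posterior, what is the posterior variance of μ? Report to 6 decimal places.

956.040323

For Normal data with known variance σ², a Normal(μ₀, σ₀²) prior on μ is conjugate. Posterior precision = 1/σ₀² + n/σ²; posterior mean is the precision-weighted average of μ₀ and x̄.
σ₀² = 192.03² = 36875.5209, σ² = 99.07² = 9814.8649; σ² + n·σ₀² = 9814.8649 + 10·36875.5209 = 378570.0739.
Posterior precision = 1/σ₀² + n/σ² = 1/36875.5209 + 10/9814.8649 = (σ² + n·σ₀²)/(σ₀²σ²) = 378570.0739/(36875.5209·9814.8649); posterior variance σₙ² = σ₀²σ²/(σ² + n·σ₀²) = 36875.5209·9814.8649/378570.0739 = 956.040323.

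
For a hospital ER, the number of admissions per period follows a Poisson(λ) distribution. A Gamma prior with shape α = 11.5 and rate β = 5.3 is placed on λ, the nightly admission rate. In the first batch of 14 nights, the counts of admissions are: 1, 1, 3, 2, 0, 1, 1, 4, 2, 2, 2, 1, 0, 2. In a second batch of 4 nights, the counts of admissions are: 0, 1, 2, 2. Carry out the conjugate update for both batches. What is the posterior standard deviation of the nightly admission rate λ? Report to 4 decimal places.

0.2663

With a Gamma(shape α, rate β) prior, the Poisson likelihood is conjugate: the posterior is Gamma(α + ΣXᵢ, β + n).
Batch 1: sum of counts S = 22 over n = 14 nights.
After batch 1: Gamma(α+S, β+n) = Gamma(11.5+22, 5.3+14) = Gamma(33.5, 19.3).
Batch 2: sum of counts S = 5 over n = 4 nights.
After batch 2: Gamma(α+S, β+n) = Gamma(33.5+5, 19.3+4) = Gamma(38.5, 23.3).
SD = √α/β = √38.5/23.3 = 0.2663.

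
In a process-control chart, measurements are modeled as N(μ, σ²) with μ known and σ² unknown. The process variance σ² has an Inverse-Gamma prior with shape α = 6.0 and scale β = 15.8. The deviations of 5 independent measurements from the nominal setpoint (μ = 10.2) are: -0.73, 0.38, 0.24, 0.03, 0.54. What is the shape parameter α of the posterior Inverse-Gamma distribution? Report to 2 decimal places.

8.50

With known mean μ and an Inverse-Gamma(α, β) prior on σ², the Normal likelihood is conjugate: posterior is Inv-Gamma(α + n/2, β + Σ(xᵢ−μ)²/2).
Σ(xᵢ−μ)² = (-0.73)² + (0.38)² + (0.24)² + (0.03)² + (0.54)² = 1.0274.
Posterior: Inv-Gamma(6.0 + 5/2, 15.8 + 1.0274/2) = Inv-Gamma(8.50, 16.31370).
Posterior α = 8.50.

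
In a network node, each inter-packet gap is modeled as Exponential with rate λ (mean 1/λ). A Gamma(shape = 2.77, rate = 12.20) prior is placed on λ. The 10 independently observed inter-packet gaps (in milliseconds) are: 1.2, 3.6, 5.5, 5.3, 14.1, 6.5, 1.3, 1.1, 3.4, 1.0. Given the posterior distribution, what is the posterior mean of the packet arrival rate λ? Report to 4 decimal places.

With a Gamma(shape α, rate β) prior on the exponential rate λ, the posterior after n observations with total T = Σxᵢ is Gamma(α+n, β+T).
Sum of observations T = 43.0 milliseconds; n = 10.
Posterior: Gamma(2.77+10, 12.20+43.0) = Gamma(12.77, 55.20).
Posterior mean of λ = α/β = 12.77/55.20 = 0.2313.

0.2313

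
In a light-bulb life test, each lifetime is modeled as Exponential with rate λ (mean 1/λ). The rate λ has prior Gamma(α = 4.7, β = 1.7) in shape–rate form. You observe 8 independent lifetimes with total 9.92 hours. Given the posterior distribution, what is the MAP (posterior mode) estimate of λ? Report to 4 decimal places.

With a Gamma(shape α, rate β) prior on the exponential rate λ, the posterior after n observations with total T = Σxᵢ is Gamma(α+n, β+T).
Posterior: Gamma(4.7+8, 1.7+9.92) = Gamma(12.7, 11.62).
Mode = (α−1)/β = 1.0069.

1.0069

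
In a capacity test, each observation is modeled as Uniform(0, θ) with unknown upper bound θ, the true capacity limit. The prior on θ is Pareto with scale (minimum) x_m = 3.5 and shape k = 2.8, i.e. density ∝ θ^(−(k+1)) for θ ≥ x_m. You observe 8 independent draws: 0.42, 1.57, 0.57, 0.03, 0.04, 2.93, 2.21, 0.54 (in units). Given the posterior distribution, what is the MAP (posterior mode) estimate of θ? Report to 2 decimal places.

3.50

A Pareto(scale x_m, shape k) prior on the upper bound θ of Uniform(0, θ) is conjugate: posterior is Pareto(max(x_m, max xᵢ), k + n).
Sample maximum = 2.93; prior scale x_m = 3.5 → posterior scale = max = 3.50.
Posterior shape = 2.8 + 8 = 10.8.
The Pareto density is decreasing on [x_m, ∞), so the mode is x_m = 3.50.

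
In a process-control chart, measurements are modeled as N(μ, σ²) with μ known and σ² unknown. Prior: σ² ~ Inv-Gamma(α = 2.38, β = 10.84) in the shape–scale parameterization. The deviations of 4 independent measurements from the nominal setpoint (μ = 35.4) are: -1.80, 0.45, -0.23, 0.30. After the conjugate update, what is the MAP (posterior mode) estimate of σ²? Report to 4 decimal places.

With known mean μ and an Inverse-Gamma(α, β) prior on σ², the Normal likelihood is conjugate: posterior is Inv-Gamma(α + n/2, β + Σ(xᵢ−μ)²/2).
Σ(xᵢ−μ)² = (-1.80)² + (0.45)² + (-0.23)² + (0.30)² = 3.5854.
Posterior: Inv-Gamma(2.38 + 4/2, 10.84 + 3.5854/2) = Inv-Gamma(4.38, 12.63270).
Mode = β/(α+1) = 12.63270/5.38 = 2.3481.

2.3481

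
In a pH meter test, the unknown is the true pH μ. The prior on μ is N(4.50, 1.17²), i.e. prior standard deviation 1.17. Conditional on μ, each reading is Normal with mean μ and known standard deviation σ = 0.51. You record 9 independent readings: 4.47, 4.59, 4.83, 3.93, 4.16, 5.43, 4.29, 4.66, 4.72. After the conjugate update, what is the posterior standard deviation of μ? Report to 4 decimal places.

0.1682

For Normal data with known variance σ², a Normal(μ₀, σ₀²) prior on μ is conjugate. Posterior precision = 1/σ₀² + n/σ²; posterior mean is the precision-weighted average of μ₀ and x̄.
σ₀² = 1.17² = 1.3689, σ² = 0.51² = 0.2601; σ² + n·σ₀² = 0.2601 + 9·1.3689 = 12.5802.
Posterior precision = 1/σ₀² + n/σ² = 1/1.3689 + 9/0.2601 = (σ² + n·σ₀²)/(σ₀²σ²) = 12.5802/(1.3689·0.2601); posterior variance σₙ² = σ₀²σ²/(σ² + n·σ₀²) = 1.3689·0.2601/12.5802 = 0.028302.
Posterior SD = √σₙ² = √(1.3689·0.2601/12.5802) = 0.1682.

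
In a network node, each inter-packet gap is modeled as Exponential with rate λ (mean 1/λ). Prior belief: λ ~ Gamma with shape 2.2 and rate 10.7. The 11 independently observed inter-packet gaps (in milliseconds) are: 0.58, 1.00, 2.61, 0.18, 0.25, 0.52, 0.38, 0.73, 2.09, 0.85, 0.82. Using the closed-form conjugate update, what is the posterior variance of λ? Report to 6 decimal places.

With a Gamma(shape α, rate β) prior on the exponential rate λ, the posterior after n observations with total T = Σxᵢ is Gamma(α+n, β+T).
Sum of observations T = 10.01 milliseconds; n = 11.
Posterior: Gamma(2.2+11, 10.7+10.01) = Gamma(13.2, 20.71).
Var = α/β² = 0.030776.

0.030776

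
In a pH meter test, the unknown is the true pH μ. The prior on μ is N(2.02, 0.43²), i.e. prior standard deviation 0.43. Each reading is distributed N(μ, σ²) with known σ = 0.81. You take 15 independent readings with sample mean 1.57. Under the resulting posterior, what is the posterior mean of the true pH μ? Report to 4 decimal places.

For Normal data with known variance σ², a Normal(μ₀, σ₀²) prior on μ is conjugate. Posterior precision = 1/σ₀² + n/σ²; posterior mean is the precision-weighted average of μ₀ and x̄.
n·x̄ = 15·1.57 = 23.55.
σ₀² = 0.43² = 0.1849, σ² = 0.81² = 0.6561; σ² + n·σ₀² = 0.6561 + 15·0.1849 = 3.4296.
Posterior mean = (μ₀/σ₀² + n·x̄/σ²)/(1/σ₀² + n/σ²) = (σ²·μ₀ + σ₀²·n·x̄)/(σ² + n·σ₀²) = (0.6561·2.02 + 0.1849·23.55)/3.4296 = 5.679717/3.4296 = 1.6561.

1.6561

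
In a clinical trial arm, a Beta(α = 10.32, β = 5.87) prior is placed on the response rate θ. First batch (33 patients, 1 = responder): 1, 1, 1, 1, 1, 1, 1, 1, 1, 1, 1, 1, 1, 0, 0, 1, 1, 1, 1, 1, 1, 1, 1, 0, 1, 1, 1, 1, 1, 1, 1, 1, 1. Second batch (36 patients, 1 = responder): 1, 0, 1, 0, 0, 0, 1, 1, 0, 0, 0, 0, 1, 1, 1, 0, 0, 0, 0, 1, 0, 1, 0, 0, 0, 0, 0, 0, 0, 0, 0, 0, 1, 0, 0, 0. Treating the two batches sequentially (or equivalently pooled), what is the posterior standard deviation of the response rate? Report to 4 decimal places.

0.0530

The Beta prior is conjugate to a Binomial/Bernoulli likelihood; the update adds successes to α and failures to β.
After batch 1: Beta(10.32+30, 5.87+3) = Beta(40.32, 8.87).
After batch 2: Beta(40.32+10, 8.87+26) = Beta(50.32, 34.87).
Var = αβ/((α+β)²(α+β+1)) = 50.32·34.87/(85.19²·86.19) = 0.00280517; SD = √0.00280517 = 0.0530.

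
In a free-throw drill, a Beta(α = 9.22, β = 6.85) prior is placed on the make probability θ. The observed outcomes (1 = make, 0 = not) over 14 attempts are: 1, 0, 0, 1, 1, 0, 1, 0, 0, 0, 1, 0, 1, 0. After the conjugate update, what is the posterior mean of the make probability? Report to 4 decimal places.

The Beta prior is conjugate to a Binomial/Bernoulli likelihood; the update adds successes to α and failures to β.
Posterior: Beta(α+k, β+n−k) = Beta(9.22+6, 6.85+8) = Beta(15.22, 14.85).
Posterior mean = α/(α+β) = 15.22/30.07 = 0.5062.

0.5062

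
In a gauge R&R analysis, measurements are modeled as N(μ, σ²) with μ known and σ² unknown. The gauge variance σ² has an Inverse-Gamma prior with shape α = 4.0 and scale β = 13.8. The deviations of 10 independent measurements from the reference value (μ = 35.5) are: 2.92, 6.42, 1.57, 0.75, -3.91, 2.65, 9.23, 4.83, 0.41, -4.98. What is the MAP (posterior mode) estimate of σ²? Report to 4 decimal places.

With known mean μ and an Inverse-Gamma(α, β) prior on σ², the Normal likelihood is conjugate: posterior is Inv-Gamma(α + n/2, β + Σ(xᵢ−μ)²/2).
Σ(xᵢ−μ)² = (2.92)² + (6.42)² + (1.57)² + (0.75)² + (-3.91)² + (2.65)² + (9.23)² + (4.83)² + (0.41)² + (-4.98)² = 208.5711.
Posterior: Inv-Gamma(4.0 + 10/2, 13.8 + 208.5711/2) = Inv-Gamma(9.00, 118.08555).
Mode = β/(α+1) = 118.08555/10.00 = 11.8086.

11.8086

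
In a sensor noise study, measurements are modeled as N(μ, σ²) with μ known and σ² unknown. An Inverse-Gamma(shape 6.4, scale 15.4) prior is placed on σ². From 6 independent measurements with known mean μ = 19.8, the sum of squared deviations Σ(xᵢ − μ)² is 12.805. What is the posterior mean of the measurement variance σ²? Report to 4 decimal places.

With known mean μ and an Inverse-Gamma(α, β) prior on σ², the Normal likelihood is conjugate: posterior is Inv-Gamma(α + n/2, β + Σ(xᵢ−μ)²/2).
Posterior: Inv-Gamma(6.4 + 6/2, 15.4 + 12.805/2) = Inv-Gamma(9.40, 21.8025).
E[σ²|data] = β/(α−1) = 21.8025/8.40 = 2.5955.

2.5955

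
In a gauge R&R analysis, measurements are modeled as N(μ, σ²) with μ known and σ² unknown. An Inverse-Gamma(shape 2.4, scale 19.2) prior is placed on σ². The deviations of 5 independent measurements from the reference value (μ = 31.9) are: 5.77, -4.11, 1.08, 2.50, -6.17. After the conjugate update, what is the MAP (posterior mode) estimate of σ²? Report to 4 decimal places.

With known mean μ and an Inverse-Gamma(α, β) prior on σ², the Normal likelihood is conjugate: posterior is Inv-Gamma(α + n/2, β + Σ(xᵢ−μ)²/2).
Σ(xᵢ−μ)² = (5.77)² + (-4.11)² + (1.08)² + (2.50)² + (-6.17)² = 95.6703.
Posterior: Inv-Gamma(2.4 + 5/2, 19.2 + 95.6703/2) = Inv-Gamma(4.90, 67.03515).
Mode = β/(α+1) = 67.03515/5.90 = 11.3619.

11.3619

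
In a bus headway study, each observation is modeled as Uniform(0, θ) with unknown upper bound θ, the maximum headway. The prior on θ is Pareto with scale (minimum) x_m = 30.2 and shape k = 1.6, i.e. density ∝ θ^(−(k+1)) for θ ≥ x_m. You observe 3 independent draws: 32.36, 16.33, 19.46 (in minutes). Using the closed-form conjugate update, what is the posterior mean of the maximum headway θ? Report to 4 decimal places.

A Pareto(scale x_m, shape k) prior on the upper bound θ of Uniform(0, θ) is conjugate: posterior is Pareto(max(x_m, max xᵢ), k + n).
Sample maximum = 32.36; prior scale x_m = 30.2 → posterior scale = max = 32.36.
Posterior shape = 1.6 + 3 = 4.6.
E[θ|data] = k·x_m/(k−1) = 4.6·32.36/3.6 = 41.3489.

41.3489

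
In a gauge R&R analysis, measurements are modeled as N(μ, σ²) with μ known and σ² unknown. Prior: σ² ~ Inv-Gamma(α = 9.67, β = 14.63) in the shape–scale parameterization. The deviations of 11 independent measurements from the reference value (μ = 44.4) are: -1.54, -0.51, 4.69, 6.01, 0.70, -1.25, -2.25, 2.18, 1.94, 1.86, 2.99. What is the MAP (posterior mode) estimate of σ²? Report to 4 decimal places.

With known mean μ and an Inverse-Gamma(α, β) prior on σ², the Normal likelihood is conjugate: posterior is Inv-Gamma(α + n/2, β + Σ(xᵢ−μ)²/2).
Σ(xᵢ−μ)² = (-1.54)² + (-0.51)² + (4.69)² + (6.01)² + (0.70)² + (-1.25)² + (-2.25)² + (2.18)² + (1.94)² + (1.86)² + (2.99)² = 88.7786.
Posterior: Inv-Gamma(9.67 + 11/2, 14.63 + 88.7786/2) = Inv-Gamma(15.17, 59.01930).
Mode = β/(α+1) = 59.01930/16.17 = 3.6499.

3.6499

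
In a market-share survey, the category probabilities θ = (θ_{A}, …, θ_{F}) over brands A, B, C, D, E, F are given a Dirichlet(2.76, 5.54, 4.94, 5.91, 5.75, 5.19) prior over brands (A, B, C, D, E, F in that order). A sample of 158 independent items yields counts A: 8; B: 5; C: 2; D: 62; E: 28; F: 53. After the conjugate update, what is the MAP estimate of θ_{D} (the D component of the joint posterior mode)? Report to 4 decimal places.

The Dirichlet prior is conjugate to the Multinomial likelihood: each posterior αⱼ = prior αⱼ + observed count nⱼ.
Posterior concentration: (10.76, 10.54, 6.94, 67.91, 33.75, 58.19), total = 188.09.
Joint mode component: (α_{D}−1)/(Σα−K) = 66.91/182.09 = 0.3675.

0.3675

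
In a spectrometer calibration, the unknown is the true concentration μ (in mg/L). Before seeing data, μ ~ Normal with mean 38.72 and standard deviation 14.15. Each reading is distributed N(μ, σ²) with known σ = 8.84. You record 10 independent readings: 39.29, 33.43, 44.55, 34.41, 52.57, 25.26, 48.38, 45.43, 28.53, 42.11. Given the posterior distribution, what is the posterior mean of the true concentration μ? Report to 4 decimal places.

39.3706

For Normal data with known variance σ², a Normal(μ₀, σ₀²) prior on μ is conjugate. Posterior precision = 1/σ₀² + n/σ²; posterior mean is the precision-weighted average of μ₀ and x̄.
Σxᵢ = 39.29 + 33.43 + 44.55 + 34.41 + 52.57 + 25.26 + 48.38 + 45.43 + 28.53 + 42.11 = 393.96, so n·x̄ = 393.96.
σ₀² = 14.15² = 200.2225, σ² = 8.84² = 78.1456; σ² + n·σ₀² = 78.1456 + 10·200.2225 = 2080.3706.
Posterior mean = (μ₀/σ₀² + n·x̄/σ²)/(1/σ₀² + n/σ²) = (σ²·μ₀ + σ₀²·n·x̄)/(σ² + n·σ₀²) = (78.1456·38.72 + 200.2225·393.96)/2080.3706 = 81905.453732/2080.3706 = 39.3706.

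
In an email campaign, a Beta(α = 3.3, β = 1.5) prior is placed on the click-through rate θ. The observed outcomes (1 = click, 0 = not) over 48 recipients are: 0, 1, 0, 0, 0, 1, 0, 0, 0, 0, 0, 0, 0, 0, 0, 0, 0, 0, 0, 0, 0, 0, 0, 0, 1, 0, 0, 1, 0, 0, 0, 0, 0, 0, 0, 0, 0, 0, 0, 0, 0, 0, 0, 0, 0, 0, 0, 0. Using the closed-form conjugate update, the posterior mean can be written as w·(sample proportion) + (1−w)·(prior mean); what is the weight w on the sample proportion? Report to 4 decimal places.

The Beta prior is conjugate to a Binomial/Bernoulli likelihood; the update adds successes to α and failures to β.
Posterior mean = (α₀+k)/(α₀+β₀+n) = [n/(α₀+β₀+n)]·(k/n) + [(α₀+β₀)/(α₀+β₀+n)]·α₀/(α₀+β₀), so only n and the prior enter the weight.
The weight on the data is w = n/(α₀+β₀+n) = 48/(3.3+1.5+48) = 48/52.8 = 0.9091.

0.9091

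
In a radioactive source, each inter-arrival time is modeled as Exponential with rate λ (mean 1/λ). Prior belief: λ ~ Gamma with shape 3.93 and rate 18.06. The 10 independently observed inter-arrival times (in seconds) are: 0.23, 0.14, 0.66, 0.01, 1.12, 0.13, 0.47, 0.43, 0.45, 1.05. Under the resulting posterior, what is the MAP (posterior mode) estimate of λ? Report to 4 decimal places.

With a Gamma(shape α, rate β) prior on the exponential rate λ, the posterior after n observations with total T = Σxᵢ is Gamma(α+n, β+T).
Sum of observations T = 4.69 seconds; n = 10.
Posterior: Gamma(3.93+10, 18.06+4.69) = Gamma(13.93, 22.75).
Mode = (α−1)/β = 0.5684.

0.5684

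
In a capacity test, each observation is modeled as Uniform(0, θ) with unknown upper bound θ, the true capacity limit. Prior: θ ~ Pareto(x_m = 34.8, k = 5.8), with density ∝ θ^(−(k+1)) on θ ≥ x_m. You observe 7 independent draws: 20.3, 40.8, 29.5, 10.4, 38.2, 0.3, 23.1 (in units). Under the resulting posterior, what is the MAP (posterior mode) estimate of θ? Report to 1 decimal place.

40.8

A Pareto(scale x_m, shape k) prior on the upper bound θ of Uniform(0, θ) is conjugate: posterior is Pareto(max(x_m, max xᵢ), k + n).
Sample maximum = 40.8; prior scale x_m = 34.8 → posterior scale = max = 40.8.
Posterior shape = 5.8 + 7 = 12.8.
The Pareto density is decreasing on [x_m, ∞), so the mode is x_m = 40.8.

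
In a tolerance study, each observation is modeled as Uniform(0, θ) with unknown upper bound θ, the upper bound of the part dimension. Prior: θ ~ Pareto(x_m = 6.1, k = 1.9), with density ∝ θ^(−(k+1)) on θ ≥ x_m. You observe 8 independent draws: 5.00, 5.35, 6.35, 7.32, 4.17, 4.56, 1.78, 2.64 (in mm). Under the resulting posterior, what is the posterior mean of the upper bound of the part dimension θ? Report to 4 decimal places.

8.1425

A Pareto(scale x_m, shape k) prior on the upper bound θ of Uniform(0, θ) is conjugate: posterior is Pareto(max(x_m, max xᵢ), k + n).
Sample maximum = 7.32; prior scale x_m = 6.1 → posterior scale = max = 7.32.
Posterior shape = 1.9 + 8 = 9.9.
E[θ|data] = k·x_m/(k−1) = 9.9·7.32/8.9 = 8.1425.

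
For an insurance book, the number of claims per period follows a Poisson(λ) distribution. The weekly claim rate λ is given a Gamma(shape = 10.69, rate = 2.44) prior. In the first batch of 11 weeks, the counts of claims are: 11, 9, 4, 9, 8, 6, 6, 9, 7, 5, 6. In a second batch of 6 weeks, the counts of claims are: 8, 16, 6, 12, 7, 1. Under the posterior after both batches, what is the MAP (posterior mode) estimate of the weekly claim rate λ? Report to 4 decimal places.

7.1857

With a Gamma(shape α, rate β) prior, the Poisson likelihood is conjugate: the posterior is Gamma(α + ΣXᵢ, β + n).
Batch 1: sum of counts S = 80 over n = 11 weeks.
After batch 1: Gamma(α+S, β+n) = Gamma(10.69+80, 2.44+11) = Gamma(90.69, 13.44).
Batch 2: sum of counts S = 50 over n = 6 weeks.
After batch 2: Gamma(α+S, β+n) = Gamma(90.69+50, 13.44+6) = Gamma(140.69, 19.44).
Mode of Gamma(α,β) for α≥1 is (α−1)/β = 139.69/19.44 = 7.1857.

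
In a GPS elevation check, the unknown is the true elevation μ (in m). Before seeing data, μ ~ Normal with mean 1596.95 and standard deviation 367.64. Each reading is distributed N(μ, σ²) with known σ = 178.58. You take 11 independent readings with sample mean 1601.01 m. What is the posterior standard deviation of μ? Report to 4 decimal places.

For Normal data with known variance σ², a Normal(μ₀, σ₀²) prior on μ is conjugate. Posterior precision = 1/σ₀² + n/σ²; posterior mean is the precision-weighted average of μ₀ and x̄.
σ₀² = 367.64² = 135159.1696, σ² = 178.58² = 31890.8164; σ² + n·σ₀² = 31890.8164 + 11·135159.1696 = 1518641.682.
Posterior precision = 1/σ₀² + n/σ² = 1/135159.1696 + 11/31890.8164 = (σ² + n·σ₀²)/(σ₀²σ²) = 1518641.682/(135159.1696·31890.8164); posterior variance σₙ² = σ₀²σ²/(σ² + n·σ₀²) = 135159.1696·31890.8164/1518641.682 = 2838.283918.
Posterior SD = √σₙ² = √(135159.1696·31890.8164/1518641.682) = 53.2755.

53.2755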